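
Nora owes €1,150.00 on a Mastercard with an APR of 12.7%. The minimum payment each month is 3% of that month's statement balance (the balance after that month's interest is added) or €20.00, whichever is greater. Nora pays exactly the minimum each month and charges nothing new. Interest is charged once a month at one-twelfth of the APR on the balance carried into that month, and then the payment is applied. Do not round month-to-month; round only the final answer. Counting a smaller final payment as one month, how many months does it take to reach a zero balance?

69 months

Monthly rate r = 12.7%/12 = 1.05833% = 0.0105833.
While 3% of the post-interest balance exceeds €20.00, each month B ← (B·(1+r))·(1 − 0.03), i.e. B shrinks by the factor (1+r)·0.97 = 0.98027.
This holds for months 1–28. Entering month 29 the balance is €658.15; 3% of the post-interest balance is now below €20.00, so the flat €20.00 minimum applies from here.
From month 29 a fixed €20.00 at rate r clears €658.15 in 41 more payments. Total: 28 + 41 = 69 months.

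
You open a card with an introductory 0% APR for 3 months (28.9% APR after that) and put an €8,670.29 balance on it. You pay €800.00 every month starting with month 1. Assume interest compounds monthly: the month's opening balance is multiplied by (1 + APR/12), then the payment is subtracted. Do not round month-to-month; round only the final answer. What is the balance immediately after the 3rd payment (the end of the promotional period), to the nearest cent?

Promo months 1–3 at r₀ = 0%/12 = 0; months 4+ at r₁ = 28.9%/12 = 0.0240833.
After month 3 (no interest yet): B = €8,670.29 − 3·€800.00 = €6,270.29.

€6,270.29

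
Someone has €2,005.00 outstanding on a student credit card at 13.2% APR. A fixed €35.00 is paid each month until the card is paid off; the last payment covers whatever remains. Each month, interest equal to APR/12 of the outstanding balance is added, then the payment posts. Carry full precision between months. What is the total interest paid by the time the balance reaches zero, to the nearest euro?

€1,177

Monthly rate r = 13.2%/12 = 1.1% = 0.011.
Payoff takes n = ⌈−ln(1 − rB₀/P)/ln(1+r)⌉ = ⌈90.918⌉ = 91 payments; the last is €32.15.
Total paid = 90·€35.00 + €32.15 = €3,182.15.
Total interest = total paid − principal = €3,182.15 − €2,005.00 = €1,177.15.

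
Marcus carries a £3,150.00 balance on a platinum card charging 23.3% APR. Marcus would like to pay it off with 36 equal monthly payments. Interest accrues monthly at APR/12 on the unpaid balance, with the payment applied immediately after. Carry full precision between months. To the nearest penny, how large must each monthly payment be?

Monthly rate r = 23.3%/12 = 1.94167% = 0.0194167.
Level-payment amortization: P = B₀·r / (1 − (1+r)^(−n)) = 3150.00·0.0194167 / (1 − 1.01942^(−36)).
Denominator 1 − (1+r)^(−36) = 0.499576459.
P = 61.1625 / 0.499576459 ≈ 122.43.

£122.43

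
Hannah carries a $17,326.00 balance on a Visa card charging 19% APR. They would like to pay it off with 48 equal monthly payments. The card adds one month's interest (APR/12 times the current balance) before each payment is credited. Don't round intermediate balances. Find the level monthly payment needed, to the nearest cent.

$518.05

Monthly rate r = 19%/12 = 1.58333% = 0.0158333.
Level-payment amortization: P = B₀·r / (1 − (1+r)^(−n)) = 17326.00·0.0158333 / (1 − 1.01583^(−48)).
Denominator 1 − (1+r)^(−48) = 0.529540827.
P = 274.328 / 0.529540827 ≈ 518.05.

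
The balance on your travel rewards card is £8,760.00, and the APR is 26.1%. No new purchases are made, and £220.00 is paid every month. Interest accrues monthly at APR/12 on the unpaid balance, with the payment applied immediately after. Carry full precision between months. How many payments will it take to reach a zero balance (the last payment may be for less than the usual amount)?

94 months

Monthly rate r = 26.1%/12 = 2.175% = 0.02175.
Recurrence: B ← B·(1+r) − £220.00.
Month 1: interest £190.53; balance after payment £8,730.53.
Month 2: interest £189.89; balance after payment £8,700.42.
Closed form: n = −ln(1 − rB₀/P)/ln(1+r) = −ln(0.13395)/ln(1.02175) ≈ 93.427, so the balance reaches zero during payment 94.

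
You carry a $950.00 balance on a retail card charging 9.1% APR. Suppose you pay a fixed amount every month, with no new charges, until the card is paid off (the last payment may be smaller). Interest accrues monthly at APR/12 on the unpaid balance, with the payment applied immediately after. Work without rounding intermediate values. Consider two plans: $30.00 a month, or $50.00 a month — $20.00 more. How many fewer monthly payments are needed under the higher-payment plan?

16 fewer payments

Monthly rate r = 9.1%/12 = 0.758333% = 0.00758333.
At $30.00/mo: n = ⌈−ln(1 − rB₀/P)/ln(1+r)⌉ = 37 payments (last $10.55); total interest = total paid − $950.00 = $140.55.
At $50.00/mo: 21 payments (last $29.75); total interest $79.75.
Payments saved = 37 − 21 = 16.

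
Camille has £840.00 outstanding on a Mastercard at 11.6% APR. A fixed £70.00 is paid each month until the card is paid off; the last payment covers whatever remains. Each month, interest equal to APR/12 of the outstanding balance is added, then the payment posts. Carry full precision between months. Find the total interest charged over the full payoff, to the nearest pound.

£57

Monthly rate r = 11.6%/12 = 0.966667% = 0.00966667.
Payoff takes n = ⌈−ln(1 − rB₀/P)/ln(1+r)⌉ = ⌈12.817⌉ = 13 payments; the last is £57.21.
Total paid = 12·£70.00 + £57.21 = £897.21.
Total interest = total paid − principal = £897.21 − £840.00 = £57.21.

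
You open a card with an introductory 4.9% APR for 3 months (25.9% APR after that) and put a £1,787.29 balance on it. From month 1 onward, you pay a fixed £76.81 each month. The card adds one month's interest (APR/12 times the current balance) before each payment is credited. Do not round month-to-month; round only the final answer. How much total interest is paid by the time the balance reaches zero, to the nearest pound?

Promo months 1–3 at r₀ = 4.9%/12 = 0.00408333; months 4+ at r₁ = 25.9%/12 = 0.0215833.
After month 3: iterate B ← B·(1+r₀) − £76.81 for 3 months → £1,577.90.
Then at r₁ with £76.81/mo: n₂ = −ln(1 − r₁·B/P)/ln(1+r₁) ≈ 27.44 → 28 more payments.
Total paid = 30·£76.81 + £33.76 = £2,338.06; interest = £2,338.06 − £1,787.29 = £550.77.

£551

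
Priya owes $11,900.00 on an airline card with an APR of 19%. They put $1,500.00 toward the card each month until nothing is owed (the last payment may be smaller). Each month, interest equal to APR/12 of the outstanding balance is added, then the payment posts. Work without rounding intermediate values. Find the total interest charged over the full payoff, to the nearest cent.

Monthly rate r = 19%/12 = 1.58333% = 0.0158333.
Payoff takes n = ⌈−ln(1 − rB₀/P)/ln(1+r)⌉ = ⌈8.545⌉ = 9 payments; the last is $819.86.
Total paid = 8·$1,500.00 + $819.86 = $12,819.86.
Total interest = total paid − principal = $12,819.86 − $11,900.00 = $919.86.

$919.86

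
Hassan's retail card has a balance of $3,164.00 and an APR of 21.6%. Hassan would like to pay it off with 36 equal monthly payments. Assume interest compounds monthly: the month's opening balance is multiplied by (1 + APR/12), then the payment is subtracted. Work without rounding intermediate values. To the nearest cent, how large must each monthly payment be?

$120.18

Monthly rate r = 21.6%/12 = 1.8% = 0.018.
Level-payment amortization: P = B₀·r / (1 − (1+r)^(−n)) = 3164.00·0.018 / (1 − 1.018^(−36)).
Denominator 1 − (1+r)^(−36) = 0.473885838.
P = 56.952 / 0.473885838 ≈ 120.18.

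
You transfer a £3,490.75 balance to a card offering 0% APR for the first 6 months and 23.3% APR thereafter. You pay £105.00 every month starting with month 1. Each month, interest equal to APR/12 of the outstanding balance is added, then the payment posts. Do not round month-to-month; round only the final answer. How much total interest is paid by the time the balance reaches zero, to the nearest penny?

£1,250.38

Promo months 1–6 at r₀ = 0%/12 = 0; months 7+ at r₁ = 23.3%/12 = 0.0194167.
After month 6 (no interest yet): B = £3,490.75 − 6·£105.00 = £2,860.75.
Then at r₁ with £105.00/mo: n₂ = −ln(1 − r₁·B/P)/ln(1+r₁) ≈ 39.15 → 40 more payments.
Total paid = 45·£105.00 + £16.13 = £4,741.13; interest = £4,741.13 − £3,490.75 = £1,250.38.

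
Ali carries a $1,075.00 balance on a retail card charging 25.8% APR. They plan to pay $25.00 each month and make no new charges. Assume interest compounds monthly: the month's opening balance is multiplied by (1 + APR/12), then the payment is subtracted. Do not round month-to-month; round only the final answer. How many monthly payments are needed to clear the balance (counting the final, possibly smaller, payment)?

Monthly rate r = 25.8%/12 = 2.15% = 0.0215.
Recurrence: B ← B·(1+r) − $25.00.
Month 1: interest $23.11; balance after payment $1,073.11.
Month 2: interest $23.07; balance after payment $1,071.18.
Closed form: n = −ln(1 − rB₀/P)/ln(1+r) = −ln(0.0755)/ln(1.0215) ≈ 121.456, so the balance reaches zero during payment 122.

122 payments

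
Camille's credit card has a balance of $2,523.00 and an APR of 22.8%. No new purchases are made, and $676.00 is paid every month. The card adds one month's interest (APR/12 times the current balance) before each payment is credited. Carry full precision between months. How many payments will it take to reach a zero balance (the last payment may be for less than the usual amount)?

Monthly rate r = 22.8%/12 = 1.9% = 0.019.
Recurrence: B ← B·(1+r) − $676.00.
Month 1: interest $47.94; balance after payment $1,894.94.
Month 2: interest $36.00; balance after payment $1,254.94.
Month 3: interest $23.84; balance after payment $602.78.
Month 4: interest $11.45; balance after payment $0.00.

4 months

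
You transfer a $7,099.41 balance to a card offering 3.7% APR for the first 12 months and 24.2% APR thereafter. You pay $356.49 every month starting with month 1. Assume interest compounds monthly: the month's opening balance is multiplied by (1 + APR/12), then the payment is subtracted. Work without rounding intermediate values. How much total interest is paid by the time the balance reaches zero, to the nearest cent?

Promo months 1–12 at r₀ = 3.7%/12 = 0.00308333; months 13+ at r₁ = 24.2%/12 = 0.0201667.
After month 12: iterate B ← B·(1+r₀) − $356.49 for 12 months → $3,015.41.
Then at r₁ with $356.49/mo: n₂ = −ln(1 − r₁·B/P)/ln(1+r₁) ≈ 9.37 → 10 more payments.
Total paid = 21·$356.49 + $131.83 = $7,618.12; interest = $7,618.12 − $7,099.41 = $518.71.

$518.71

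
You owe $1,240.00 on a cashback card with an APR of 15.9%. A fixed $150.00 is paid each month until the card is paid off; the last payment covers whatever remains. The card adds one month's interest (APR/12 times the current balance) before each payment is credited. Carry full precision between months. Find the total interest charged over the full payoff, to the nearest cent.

Monthly rate r = 15.9%/12 = 1.325% = 0.01325.
Payoff takes n = ⌈−ln(1 − rB₀/P)/ln(1+r)⌉ = ⌈8.813⌉ = 9 payments; the last is $122.15.
Total paid = 8·$150.00 + $122.15 = $1,322.15.
Total interest = total paid − principal = $1,322.15 − $1,240.00 = $82.15.

$82.15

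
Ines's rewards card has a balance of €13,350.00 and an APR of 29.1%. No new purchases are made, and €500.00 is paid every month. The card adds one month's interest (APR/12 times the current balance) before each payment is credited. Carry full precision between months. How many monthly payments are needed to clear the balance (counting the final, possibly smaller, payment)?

44 months

Monthly rate r = 29.1%/12 = 2.425% = 0.02425.
Recurrence: B ← B·(1+r) − €500.00.
Month 1: interest €323.74; balance after payment €13,173.74.
Month 2: interest €319.46; balance after payment €12,993.20.
Closed form: n = −ln(1 − rB₀/P)/ln(1+r) = −ln(0.35252)/ln(1.02425) ≈ 43.514, so the balance reaches zero during payment 44.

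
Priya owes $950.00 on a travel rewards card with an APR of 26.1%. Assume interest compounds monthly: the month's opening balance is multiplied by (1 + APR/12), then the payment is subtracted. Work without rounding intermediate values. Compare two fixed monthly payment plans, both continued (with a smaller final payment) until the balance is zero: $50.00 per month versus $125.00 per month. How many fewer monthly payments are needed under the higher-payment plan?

16 fewer payments

Monthly rate r = 26.1%/12 = 2.175% = 0.02175.
At $50.00/mo: n = ⌈−ln(1 − rB₀/P)/ln(1+r)⌉ = 25 payments (last $39.02); total interest = total paid − $950.00 = $289.02.
At $125.00/mo: 9 payments (last $49.98); total interest $99.98.
Payments saved = 25 − 9 = 16.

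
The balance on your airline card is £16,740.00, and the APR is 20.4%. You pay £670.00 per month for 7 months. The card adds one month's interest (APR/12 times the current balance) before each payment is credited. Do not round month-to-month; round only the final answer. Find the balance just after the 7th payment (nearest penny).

£13,900.50

Monthly rate r = 20.4%/12 = 1.7% = 0.017.
Each month: B ← B·(1+r) − £670.00.
Month 1: interest £284.58; balance after payment £16,354.58.
Month 2: interest £278.03; balance after payment £15,962.61.
Month 3: interest £271.36; balance after payment £15,563.97.
Month 4: interest £264.59; balance after payment £15,158.56.
Month 5: interest £257.70; balance after payment £14,746.26.
Month 6: interest £250.69; balance after payment £14,326.94.
Month 7: interest £243.56; balance after payment £13,900.50.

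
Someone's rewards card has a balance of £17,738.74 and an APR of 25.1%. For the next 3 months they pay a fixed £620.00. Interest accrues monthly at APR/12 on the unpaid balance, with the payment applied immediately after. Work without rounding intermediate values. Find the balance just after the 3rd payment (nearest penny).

£16,976.11

Monthly rate r = 25.1%/12 = 2.09167% = 0.0209167.
Each month: B ← B·(1+r) − £620.00.
Month 1: interest £371.04; balance after payment £17,489.78.
Month 2: interest £365.83; balance after payment £17,235.60.
Month 3: interest £360.51; balance after payment £16,976.11.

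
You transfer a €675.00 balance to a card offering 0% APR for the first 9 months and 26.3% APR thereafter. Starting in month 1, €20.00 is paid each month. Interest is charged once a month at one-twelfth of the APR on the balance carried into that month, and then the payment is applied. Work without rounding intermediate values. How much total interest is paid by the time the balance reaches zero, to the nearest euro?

€226

Promo months 1–9 at r₀ = 0%/12 = 0; months 10+ at r₁ = 26.3%/12 = 0.0219167.
After month 9 (no interest yet): B = €675.00 − 9·€20.00 = €495.00.
Then at r₁ with €20.00/mo: n₂ = −ln(1 − r₁·B/P)/ln(1+r₁) ≈ 36.06 → 37 more payments.
Total paid = 45·€20.00 + €1.27 = €901.27; interest = €901.27 − €675.00 = €226.27.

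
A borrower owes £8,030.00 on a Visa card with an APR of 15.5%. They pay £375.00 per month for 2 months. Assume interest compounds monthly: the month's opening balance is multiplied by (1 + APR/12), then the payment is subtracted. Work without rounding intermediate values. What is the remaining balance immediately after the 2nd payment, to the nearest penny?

£7,483.94

Monthly rate r = 15.5%/12 = 1.29167% = 0.0129167.
Each month: B ← B·(1+r) − £375.00.
Month 1: interest £103.72; balance after payment £7,758.72.
Month 2: interest £100.22; balance after payment £7,483.94.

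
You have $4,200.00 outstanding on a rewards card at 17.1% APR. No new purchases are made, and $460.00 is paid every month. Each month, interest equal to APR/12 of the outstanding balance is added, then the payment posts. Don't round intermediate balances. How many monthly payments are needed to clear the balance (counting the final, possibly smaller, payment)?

10 months

Monthly rate r = 17.1%/12 = 1.425% = 0.01425.
Recurrence: B ← B·(1+r) − $460.00.
Month 1: interest $59.85; balance after payment $3,799.85.
Month 2: interest $54.15; balance after payment $3,394.00.
Closed form: n = −ln(1 − rB₀/P)/ln(1+r) = −ln(0.86989)/ln(1.01425) ≈ 9.851, so the balance reaches zero during payment 10.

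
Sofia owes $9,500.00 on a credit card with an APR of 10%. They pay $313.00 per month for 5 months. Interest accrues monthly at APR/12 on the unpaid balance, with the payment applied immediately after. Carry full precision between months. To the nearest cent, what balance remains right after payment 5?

Monthly rate r = 10%/12 = 0.833333% = 0.00833333.
Each month: B ← B·(1+r) − $313.00.
Month 1: interest $79.17; balance after payment $9,266.17.
Month 2: interest $77.22; balance after payment $9,030.38.
Month 3: interest $75.25; balance after payment $8,792.64.
Month 4: interest $73.27; balance after payment $8,552.91.
Month 5: interest $71.27; balance after payment $8,311.18.

$8,311.18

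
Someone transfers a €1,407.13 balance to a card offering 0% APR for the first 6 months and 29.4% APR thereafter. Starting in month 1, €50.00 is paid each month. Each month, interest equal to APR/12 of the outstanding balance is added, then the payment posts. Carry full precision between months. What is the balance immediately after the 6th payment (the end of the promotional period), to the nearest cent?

Promo months 1–6 at r₀ = 0%/12 = 0; months 7+ at r₁ = 29.4%/12 = 0.0245.
After month 6 (no interest yet): B = €1,407.13 − 6·€50.00 = €1,107.13.

€1,107.13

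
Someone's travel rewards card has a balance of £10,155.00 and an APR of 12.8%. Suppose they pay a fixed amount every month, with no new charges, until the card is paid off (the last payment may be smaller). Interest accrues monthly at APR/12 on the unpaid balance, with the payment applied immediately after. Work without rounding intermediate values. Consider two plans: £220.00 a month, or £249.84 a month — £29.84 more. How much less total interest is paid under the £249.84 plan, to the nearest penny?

£674.02

Monthly rate r = 12.8%/12 = 1.06667% = 0.0106667.
At £220.00/mo: n = ⌈−ln(1 − rB₀/P)/ln(1+r)⌉ = 64 payments (last £198.09); total interest = total paid − £10,155.00 = £3,903.09.
At £249.84/mo: 54 payments (last £142.55); total interest £3,229.07.
Interest saved = £3,903.09 − £3,229.07 = £674.02.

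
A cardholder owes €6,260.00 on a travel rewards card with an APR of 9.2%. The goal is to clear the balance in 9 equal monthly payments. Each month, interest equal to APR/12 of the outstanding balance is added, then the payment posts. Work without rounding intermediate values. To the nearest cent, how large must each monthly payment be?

Monthly rate r = 9.2%/12 = 0.766667% = 0.00766667.
Level-payment amortization: P = B₀·r / (1 − (1+r)^(−n)) = 6260.00·0.00766667 / (1 − 1.00767^(−9)).
Denominator 1 − (1+r)^(−9) = 0.0664276772.
P = 47.9933 / 0.0664276772 ≈ 722.49.

€722.49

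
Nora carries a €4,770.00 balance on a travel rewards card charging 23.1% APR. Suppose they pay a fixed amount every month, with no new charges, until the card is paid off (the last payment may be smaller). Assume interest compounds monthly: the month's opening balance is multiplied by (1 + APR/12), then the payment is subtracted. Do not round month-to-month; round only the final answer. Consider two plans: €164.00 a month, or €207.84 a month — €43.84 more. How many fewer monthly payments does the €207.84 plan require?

Monthly rate r = 23.1%/12 = 1.925% = 0.01925.
At €164.00/mo: n = ⌈−ln(1 − rB₀/P)/ln(1+r)⌉ = 44 payments (last €7.42); total interest = total paid − €4,770.00 = €2,289.42.
At €207.84/mo: 31 payments (last €120.56); total interest €1,585.76.
Payments saved = 44 − 31 = 13.

13 fewer payments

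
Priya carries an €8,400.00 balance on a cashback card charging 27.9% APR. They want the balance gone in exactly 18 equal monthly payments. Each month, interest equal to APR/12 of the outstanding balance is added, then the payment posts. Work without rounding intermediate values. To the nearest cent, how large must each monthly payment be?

€576.43

Monthly rate r = 27.9%/12 = 2.325% = 0.02325.
Level-payment amortization: P = B₀·r / (1 − (1+r)^(−n)) = 8400.00·0.02325 / (1 − 1.02325^(−18)).
Denominator 1 − (1+r)^(−18) = 0.338806706.
P = 195.3 / 0.338806706 ≈ 576.43.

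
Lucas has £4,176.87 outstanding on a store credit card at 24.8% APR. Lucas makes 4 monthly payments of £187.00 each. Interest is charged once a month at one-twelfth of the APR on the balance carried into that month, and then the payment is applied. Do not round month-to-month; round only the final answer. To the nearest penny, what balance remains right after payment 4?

Monthly rate r = 24.8%/12 = 2.06667% = 0.0206667.
Each month: B ← B·(1+r) − £187.00.
Month 1: interest £86.32; balance after payment £4,076.19.
Month 2: interest £84.24; balance after payment £3,973.43.
Month 3: interest £82.12; balance after payment £3,868.55.
Month 4: interest £79.95; balance after payment £3,761.50.

£3,761.50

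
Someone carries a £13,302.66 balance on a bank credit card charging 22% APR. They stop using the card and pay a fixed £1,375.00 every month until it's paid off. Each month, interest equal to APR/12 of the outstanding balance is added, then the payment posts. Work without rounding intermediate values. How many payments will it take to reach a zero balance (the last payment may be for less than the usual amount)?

11 months

Monthly rate r = 22%/12 = 1.83333% = 0.0183333.
Recurrence: B ← B·(1+r) − £1,375.00.
Month 1: interest £243.88; balance after payment £12,171.54.
Month 2: interest £223.14; balance after payment £11,019.69.
Closed form: n = −ln(1 − rB₀/P)/ln(1+r) = −ln(0.82263)/ln(1.01833) ≈ 10.747, so the balance reaches zero during payment 11.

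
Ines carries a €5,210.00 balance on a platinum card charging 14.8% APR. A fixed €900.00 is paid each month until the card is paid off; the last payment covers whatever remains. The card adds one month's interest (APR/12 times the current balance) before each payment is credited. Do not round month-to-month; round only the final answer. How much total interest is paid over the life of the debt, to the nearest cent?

Monthly rate r = 14.8%/12 = 1.23333% = 0.0123333.
Payoff takes n = ⌈−ln(1 − rB₀/P)/ln(1+r)⌉ = ⌈6.043⌉ = 7 payments; the last is €38.83.
Total paid = 6·€900.00 + €38.83 = €5,438.83.
Total interest = total paid − principal = €5,438.83 − €5,210.00 = €228.83.

€228.83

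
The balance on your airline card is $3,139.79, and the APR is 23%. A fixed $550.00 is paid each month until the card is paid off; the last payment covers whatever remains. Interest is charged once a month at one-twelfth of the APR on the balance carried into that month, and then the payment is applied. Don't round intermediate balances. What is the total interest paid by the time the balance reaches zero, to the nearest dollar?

Monthly rate r = 23%/12 = 1.91667% = 0.0191667.
Payoff takes n = ⌈−ln(1 − rB₀/P)/ln(1+r)⌉ = ⌈6.104⌉ = 7 payments; the last is $57.47.
Total paid = 6·$550.00 + $57.47 = $3,357.47.
Total interest = total paid − principal = $3,357.47 − $3,139.79 = $217.68.

$218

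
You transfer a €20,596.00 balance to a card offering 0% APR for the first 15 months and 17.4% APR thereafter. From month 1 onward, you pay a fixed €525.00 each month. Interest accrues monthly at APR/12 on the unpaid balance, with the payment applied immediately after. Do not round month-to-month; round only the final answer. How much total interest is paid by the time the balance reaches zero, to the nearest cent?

Promo months 1–15 at r₀ = 0%/12 = 0; months 16+ at r₁ = 17.4%/12 = 0.0145.
After month 15 (no interest yet): B = €20,596.00 − 15·€525.00 = €12,721.00.
Then at r₁ with €525.00/mo: n₂ = −ln(1 − r₁·B/P)/ln(1+r₁) ≈ 30.07 → 31 more payments.
Total paid = 45·€525.00 + €35.73 = €23,660.73; interest = €23,660.73 − €20,596.00 = €3,064.73.

€3,064.73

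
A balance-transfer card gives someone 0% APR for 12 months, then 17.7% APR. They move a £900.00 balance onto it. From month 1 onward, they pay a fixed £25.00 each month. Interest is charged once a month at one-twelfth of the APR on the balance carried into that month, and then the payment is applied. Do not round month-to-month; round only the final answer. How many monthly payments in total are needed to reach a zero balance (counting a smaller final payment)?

Promo months 1–12 at r₀ = 0%/12 = 0; months 13+ at r₁ = 17.7%/12 = 0.01475.
After month 12 (no interest yet): B = £900.00 − 12·£25.00 = £600.00.
Then at r₁ with £25.00/mo: n₂ = −ln(1 − r₁·B/P)/ln(1+r₁) ≈ 29.84 → 30 more payments.

42 months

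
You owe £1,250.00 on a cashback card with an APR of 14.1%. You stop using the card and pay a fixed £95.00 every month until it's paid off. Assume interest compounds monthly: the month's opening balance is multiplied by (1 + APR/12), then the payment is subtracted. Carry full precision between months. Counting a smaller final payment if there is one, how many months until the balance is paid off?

15 months

Monthly rate r = 14.1%/12 = 1.175% = 0.01175.
Recurrence: B ← B·(1+r) − £95.00.
Month 1: interest £14.69; balance after payment £1,169.69.
Month 2: interest £13.74; balance after payment £1,088.43.
Closed form: n = −ln(1 − rB₀/P)/ln(1+r) = −ln(0.84539)/ln(1.01175) ≈ 14.378, so the balance reaches zero during payment 15.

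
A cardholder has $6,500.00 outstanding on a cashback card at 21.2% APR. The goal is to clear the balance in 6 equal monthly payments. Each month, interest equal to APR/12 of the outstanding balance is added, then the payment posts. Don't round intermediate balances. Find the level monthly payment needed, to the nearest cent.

Monthly rate r = 21.2%/12 = 1.76667% = 0.0176667.
Level-payment amortization: P = B₀·r / (1 − (1+r)^(−n)) = 6500.00·0.0176667 / (1 − 1.01767^(−6)).
Denominator 1 − (1+r)^(−6) = 0.0997425946.
P = 114.833 / 0.0997425946 ≈ 1151.30.

$1,151.30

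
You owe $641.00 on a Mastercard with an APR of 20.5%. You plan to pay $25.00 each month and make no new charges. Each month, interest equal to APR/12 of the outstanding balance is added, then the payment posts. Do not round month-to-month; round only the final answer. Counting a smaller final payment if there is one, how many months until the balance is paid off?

Monthly rate r = 20.5%/12 = 1.70833% = 0.0170833.
Recurrence: B ← B·(1+r) − $25.00.
Month 1: interest $10.95; balance after payment $626.95.
Month 2: interest $10.71; balance after payment $612.66.
Closed form: n = −ln(1 − rB₀/P)/ln(1+r) = −ln(0.56198)/ln(1.01708) ≈ 34.021, so the balance reaches zero during payment 35.

35 months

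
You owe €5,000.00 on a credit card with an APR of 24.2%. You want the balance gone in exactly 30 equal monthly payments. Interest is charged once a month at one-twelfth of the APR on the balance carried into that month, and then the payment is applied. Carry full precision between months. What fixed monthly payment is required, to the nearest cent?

€223.76

Monthly rate r = 24.2%/12 = 2.01667% = 0.0201667.
Level-payment amortization: P = B₀·r / (1 − (1+r)^(−n)) = 5000.00·0.0201667 / (1 − 1.02017^(−30)).
Denominator 1 − (1+r)^(−30) = 0.450628499.
P = 100.833 / 0.450628499 ≈ 223.76.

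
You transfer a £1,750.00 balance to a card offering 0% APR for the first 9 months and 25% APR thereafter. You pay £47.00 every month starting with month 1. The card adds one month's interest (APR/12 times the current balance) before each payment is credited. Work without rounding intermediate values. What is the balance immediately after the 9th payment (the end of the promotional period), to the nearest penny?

£1,327.00

Promo months 1–9 at r₀ = 0%/12 = 0; months 10+ at r₁ = 25%/12 = 0.0208333.
After month 9 (no interest yet): B = £1,750.00 − 9·£47.00 = £1,327.00.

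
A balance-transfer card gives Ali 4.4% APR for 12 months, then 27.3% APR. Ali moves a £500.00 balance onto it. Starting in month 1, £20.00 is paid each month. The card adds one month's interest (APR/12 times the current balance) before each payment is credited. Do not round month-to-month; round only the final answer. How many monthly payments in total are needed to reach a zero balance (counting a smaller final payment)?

29 payments

Promo months 1–12 at r₀ = 4.4%/12 = 0.00366667; months 13+ at r₁ = 27.3%/12 = 0.02275.
After month 12: iterate B ← B·(1+r₀) − £20.00 for 12 months → £277.55.
Then at r₁ with £20.00/mo: n₂ = −ln(1 − r₁·B/P)/ln(1+r₁) ≈ 16.86 → 17 more payments.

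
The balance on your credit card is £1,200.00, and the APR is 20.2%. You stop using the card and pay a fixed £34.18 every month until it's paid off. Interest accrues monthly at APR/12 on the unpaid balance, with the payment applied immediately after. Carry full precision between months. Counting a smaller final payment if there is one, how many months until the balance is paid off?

54 months

Monthly rate r = 20.2%/12 = 1.68333% = 0.0168333.
Recurrence: B ← B·(1+r) − £34.18.
Month 1: interest £20.20; balance after payment £1,186.02.
Month 2: interest £19.96; balance after payment £1,171.80.
Closed form: n = −ln(1 − rB₀/P)/ln(1+r) = −ln(0.40901)/ln(1.01683) ≈ 53.555, so the balance reaches zero during payment 54.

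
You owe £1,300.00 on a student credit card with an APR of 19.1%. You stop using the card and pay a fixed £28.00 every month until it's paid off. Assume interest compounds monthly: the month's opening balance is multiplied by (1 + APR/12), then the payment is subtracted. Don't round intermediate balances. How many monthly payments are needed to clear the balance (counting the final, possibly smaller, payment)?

Monthly rate r = 19.1%/12 = 1.59167% = 0.0159167.
Recurrence: B ← B·(1+r) − £28.00.
Month 1: interest £20.69; balance after payment £1,292.69.
Month 2: interest £20.58; balance after payment £1,285.27.
Closed form: n = −ln(1 − rB₀/P)/ln(1+r) = −ln(0.26101)/ln(1.01592) ≈ 85.059, so the balance reaches zero during payment 86.

86 payments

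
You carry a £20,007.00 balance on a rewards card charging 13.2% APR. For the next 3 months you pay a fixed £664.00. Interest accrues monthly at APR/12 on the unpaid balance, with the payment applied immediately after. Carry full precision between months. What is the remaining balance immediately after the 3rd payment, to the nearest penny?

Monthly rate r = 13.2%/12 = 1.1% = 0.011.
Each month: B ← B·(1+r) − £664.00.
Month 1: interest £220.08; balance after payment £19,563.08.
Month 2: interest £215.19; balance after payment £19,114.27.
Month 3: interest £210.26; balance after payment £18,660.53.

£18,660.53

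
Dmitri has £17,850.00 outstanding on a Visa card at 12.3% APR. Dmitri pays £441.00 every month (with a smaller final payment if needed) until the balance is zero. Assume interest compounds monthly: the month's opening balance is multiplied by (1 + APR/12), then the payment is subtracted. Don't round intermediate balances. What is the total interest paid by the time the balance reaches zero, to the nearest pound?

£5,327

Monthly rate r = 12.3%/12 = 1.025% = 0.01025.
Payoff takes n = ⌈−ln(1 − rB₀/P)/ln(1+r)⌉ = ⌈52.554⌉ = 53 payments; the last is £245.02.
Total paid = 52·£441.00 + £245.02 = £23,177.02.
Total interest = total paid − principal = £23,177.02 − £17,850.00 = £5,327.02.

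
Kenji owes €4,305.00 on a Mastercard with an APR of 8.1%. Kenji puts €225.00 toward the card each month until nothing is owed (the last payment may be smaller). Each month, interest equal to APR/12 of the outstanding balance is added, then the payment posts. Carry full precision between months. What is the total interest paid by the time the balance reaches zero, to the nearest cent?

Monthly rate r = 8.1%/12 = 0.675% = 0.00675.
Payoff takes n = ⌈−ln(1 − rB₀/P)/ln(1+r)⌉ = ⌈20.556⌉ = 21 payments; the last is €125.24.
Total paid = 20·€225.00 + €125.24 = €4,625.24.
Total interest = total paid − principal = €4,625.24 − €4,305.00 = €320.24.

€320.24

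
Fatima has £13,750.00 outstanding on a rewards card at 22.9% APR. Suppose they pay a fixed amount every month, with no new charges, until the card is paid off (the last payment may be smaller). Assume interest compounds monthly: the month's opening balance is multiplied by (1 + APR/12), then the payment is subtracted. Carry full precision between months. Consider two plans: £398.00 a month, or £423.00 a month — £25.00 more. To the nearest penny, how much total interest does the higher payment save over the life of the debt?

Monthly rate r = 22.9%/12 = 1.90833% = 0.0190833.
At £398.00/mo: n = ⌈−ln(1 − rB₀/P)/ln(1+r)⌉ = 57 payments (last £381.53); total interest = total paid − £13,750.00 = £8,919.53.
At £423.00/mo: 52 payments (last £98.03); total interest £7,921.03.
Interest saved = £8,919.53 − £7,921.03 = £998.50.

£998.50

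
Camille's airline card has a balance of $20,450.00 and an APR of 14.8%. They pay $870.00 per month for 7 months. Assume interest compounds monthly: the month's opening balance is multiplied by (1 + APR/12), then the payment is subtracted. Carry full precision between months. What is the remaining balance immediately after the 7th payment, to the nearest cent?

Monthly rate r = 14.8%/12 = 1.23333% = 0.0123333.
Each month: B ← B·(1+r) − $870.00.
Month 1: interest $252.22; balance after payment $19,832.22.
Month 2: interest $244.60; balance after payment $19,206.81.
Month 3: interest $236.88; balance after payment $18,573.70.
Month 4: interest $229.08; balance after payment $17,932.77.
Month 5: interest $221.17; balance after payment $17,283.94.
Month 6: interest $213.17; balance after payment $16,627.11.
Month 7: interest $205.07; balance after payment $15,962.18.

$15,962.18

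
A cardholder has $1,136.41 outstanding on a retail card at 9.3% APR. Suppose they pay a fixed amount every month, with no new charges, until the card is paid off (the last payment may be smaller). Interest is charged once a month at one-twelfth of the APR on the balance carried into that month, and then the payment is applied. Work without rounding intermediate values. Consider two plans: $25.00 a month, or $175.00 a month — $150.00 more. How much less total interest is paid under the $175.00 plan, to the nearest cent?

Monthly rate r = 9.3%/12 = 0.775% = 0.00775.
At $25.00/mo: n = ⌈−ln(1 − rB₀/P)/ln(1+r)⌉ = 57 payments (last $6.43); total interest = total paid − $1,136.41 = $270.02.
At $175.00/mo: 7 payments (last $120.66); total interest $34.25.
Interest saved = $270.02 − $34.25 = $235.77.

$235.77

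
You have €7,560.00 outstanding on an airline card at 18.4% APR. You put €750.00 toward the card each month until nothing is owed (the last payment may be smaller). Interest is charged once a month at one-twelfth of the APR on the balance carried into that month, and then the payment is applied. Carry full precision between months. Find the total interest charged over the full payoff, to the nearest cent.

Monthly rate r = 18.4%/12 = 1.53333% = 0.0153333.
Payoff takes n = ⌈−ln(1 − rB₀/P)/ln(1+r)⌉ = ⌈11.034⌉ = 12 payments; the last is €25.39.
Total paid = 11·€750.00 + €25.39 = €8,275.39.
Total interest = total paid − principal = €8,275.39 − €7,560.00 = €715.39.

€715.39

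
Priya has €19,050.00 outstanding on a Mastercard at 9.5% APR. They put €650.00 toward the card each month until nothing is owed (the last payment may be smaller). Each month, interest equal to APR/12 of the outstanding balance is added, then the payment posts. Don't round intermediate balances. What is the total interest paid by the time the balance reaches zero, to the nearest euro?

Monthly rate r = 9.5%/12 = 0.791667% = 0.00791667.
Payoff takes n = ⌈−ln(1 − rB₀/P)/ln(1+r)⌉ = ⌈33.478⌉ = 34 payments; the last is €311.34.
Total paid = 33·€650.00 + €311.34 = €21,761.34.
Total interest = total paid − principal = €21,761.34 − €19,050.00 = €2,711.34.

€2,711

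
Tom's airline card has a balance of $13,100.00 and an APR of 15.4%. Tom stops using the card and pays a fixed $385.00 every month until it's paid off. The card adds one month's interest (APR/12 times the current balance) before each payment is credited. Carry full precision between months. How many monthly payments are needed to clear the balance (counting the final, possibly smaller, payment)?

Monthly rate r = 15.4%/12 = 1.28333% = 0.0128333.
Recurrence: B ← B·(1+r) − $385.00.
Month 1: interest $168.12; balance after payment $12,883.12.
Month 2: interest $165.33; balance after payment $12,663.45.
Closed form: n = −ln(1 − rB₀/P)/ln(1+r) = −ln(0.56333)/ln(1.01283) ≈ 45.005, so the balance reaches zero during payment 46.

46 payments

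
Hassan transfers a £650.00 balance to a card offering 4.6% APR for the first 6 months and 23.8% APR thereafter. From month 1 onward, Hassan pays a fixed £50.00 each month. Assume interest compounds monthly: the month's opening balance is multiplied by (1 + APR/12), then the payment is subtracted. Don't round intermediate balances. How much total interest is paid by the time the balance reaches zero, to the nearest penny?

Promo months 1–6 at r₀ = 4.6%/12 = 0.00383333; months 7+ at r₁ = 23.8%/12 = 0.0198333.
After month 6: iterate B ← B·(1+r₀) − £50.00 for 6 months → £362.20.
Then at r₁ with £50.00/mo: n₂ = −ln(1 − r₁·B/P)/ln(1+r₁) ≈ 7.90 → 8 more payments.
Total paid = 13·£50.00 + £44.93 = £694.93; interest = £694.93 − £650.00 = £44.93.

£44.93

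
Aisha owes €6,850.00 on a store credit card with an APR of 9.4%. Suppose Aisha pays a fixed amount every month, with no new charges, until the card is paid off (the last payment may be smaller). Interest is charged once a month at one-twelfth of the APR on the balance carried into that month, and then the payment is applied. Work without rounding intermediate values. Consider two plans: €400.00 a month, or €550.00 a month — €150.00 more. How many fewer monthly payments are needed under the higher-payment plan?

5 fewer payments

Monthly rate r = 9.4%/12 = 0.783333% = 0.00783333.
At €400.00/mo: n = ⌈−ln(1 − rB₀/P)/ln(1+r)⌉ = 19 payments (last €184.33); total interest = total paid − €6,850.00 = €534.33.
At €550.00/mo: 14 payments (last €86.08); total interest €386.08.
Payments saved = 19 − 14 = 5.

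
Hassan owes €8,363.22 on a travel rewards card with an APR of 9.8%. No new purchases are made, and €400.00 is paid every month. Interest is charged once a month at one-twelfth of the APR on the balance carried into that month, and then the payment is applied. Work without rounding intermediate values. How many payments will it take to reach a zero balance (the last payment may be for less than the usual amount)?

24 months

Monthly rate r = 9.8%/12 = 0.816667% = 0.00816667.
Recurrence: B ← B·(1+r) − €400.00.
Month 1: interest €68.30; balance after payment €8,031.52.
Month 2: interest €65.59; balance after payment €7,697.11.
Closed form: n = −ln(1 − rB₀/P)/ln(1+r) = −ln(0.82925)/ln(1.00817) ≈ 23.020, so the balance reaches zero during payment 24.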